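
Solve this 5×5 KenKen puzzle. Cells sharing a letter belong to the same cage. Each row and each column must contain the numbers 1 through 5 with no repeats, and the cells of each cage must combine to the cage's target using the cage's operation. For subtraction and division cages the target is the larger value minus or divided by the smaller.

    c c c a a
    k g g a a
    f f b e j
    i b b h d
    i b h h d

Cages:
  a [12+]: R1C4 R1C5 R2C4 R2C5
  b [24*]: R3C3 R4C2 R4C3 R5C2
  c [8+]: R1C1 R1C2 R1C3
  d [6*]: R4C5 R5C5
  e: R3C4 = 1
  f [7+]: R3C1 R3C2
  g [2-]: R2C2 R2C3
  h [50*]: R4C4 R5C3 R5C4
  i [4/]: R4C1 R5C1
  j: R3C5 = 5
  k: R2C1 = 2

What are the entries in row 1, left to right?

5 2 1 3 4

Cage k is a single given cell; hence R2C1 = 2.
Cage e is given; hence R3C4 = 1.
J is a freebie, leaving R3C5 = 5.
The 3 cells of cage h must have product 50, which forces R4C4 = 5.
Cage h has product 50, so R5C3 = 5.
The 3 cells of cage h must have product 50, so R5C4 = 2.
Row 5 now contains 2, so R5C5 = 3.
Column 5 now contains 3; hence R4C5 = 2.
The 4 cells of cage b must have product 24; hence R3C3 = 2.
The only place for 2 in row 1 is R1C2.
Cage c has sum 8, so R1C1 = 5.
The 3 cells of cage c must have sum 8, which forces R1C3 = 1.
Row 1 already has 1, leaving R1C5 = 4.
1 is placed in column 3, so R2C3 = 3.
Row 2 already has 3, leaving R2C4 = 4.
Column 5 now contains 4, which forces R2C5 = 1.
Column 3 now contains 3; hence R4C3 = 4.
Row 1 now contains 4; hence R1C4 = 3.
Row 2 already has 1, so R2C2 = 5.
4 is placed in row 4, which forces R4C1 = 1.
The 4 cells of cage b must have product 24, which forces R4C2 = 3.
Cage i's pair has quotient 4, so R5C1 = 4.
The 4 cells of cage b must have product 24; hence R5C2 = 1.
Column 1 already has 4, so R3C1 = 3.
Column 2 already has 3, leaving R3C2 = 4.
Completed grid: 5 2 1 3 4 / 2 5 3 4 1 / 3 4 2 1 5 / 1 3 4 5 2 / 4 1 5 2 3.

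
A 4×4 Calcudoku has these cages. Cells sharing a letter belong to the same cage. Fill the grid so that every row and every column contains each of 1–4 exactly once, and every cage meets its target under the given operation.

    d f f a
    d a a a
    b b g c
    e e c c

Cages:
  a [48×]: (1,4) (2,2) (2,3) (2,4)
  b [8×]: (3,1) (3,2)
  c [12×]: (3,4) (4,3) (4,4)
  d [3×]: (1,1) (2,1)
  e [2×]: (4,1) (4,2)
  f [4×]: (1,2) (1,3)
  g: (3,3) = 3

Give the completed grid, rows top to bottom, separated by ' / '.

Cage g is given; hence (3,3) = 3.
Cage c needs product 12; hence (4,4) = 3.
Cage a has product 48; hence (2,2) = 3.
The two cells of cage d must have product 3, leaving (1,1) = 3.
3 is placed in row 2, which forces (2,1) = 1.
Row 2 already has 1, leaving (2,4) = 4.
1 is placed in column 1, so (4,1) = 2.
Row 4 already has 2, so (4,2) = 1.
1 is placed in row 4, so (4,3) = 4.
Column 2 already has 1, leaving (1,2) = 4.
Column 3 already has 4; hence (1,3) = 1.
Column 4 now contains 4, so (1,4) = 2.
4 is placed in row 2, so (2,3) = 2.
Column 1 now contains 2, which forces (3,1) = 4.
The two cells of cage b must have product 8, leaving (3,2) = 2.
The 3 cells of cage c must have product 12, leaving (3,4) = 1.

3 4 1 2 / 1 3 2 4 / 4 2 3 1 / 2 1 4 3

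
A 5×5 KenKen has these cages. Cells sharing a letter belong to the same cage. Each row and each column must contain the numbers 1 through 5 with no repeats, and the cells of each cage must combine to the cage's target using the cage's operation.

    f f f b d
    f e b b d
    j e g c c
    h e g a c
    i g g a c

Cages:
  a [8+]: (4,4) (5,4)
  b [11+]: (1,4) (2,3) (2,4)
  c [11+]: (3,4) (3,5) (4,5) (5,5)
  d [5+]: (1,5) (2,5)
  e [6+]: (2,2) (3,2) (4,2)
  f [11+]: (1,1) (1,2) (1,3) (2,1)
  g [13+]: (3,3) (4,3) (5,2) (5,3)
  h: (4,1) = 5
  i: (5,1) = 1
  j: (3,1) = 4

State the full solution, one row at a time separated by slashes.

3 5 1 2 4 / 2 3 5 4 1 / 4 2 3 1 5 / 5 1 4 3 2 / 1 4 2 5 3

J is a freebie; hence (3,1) = 4.
H is a freebie, so (4,1) = 5.
5 is placed in row 4, which forces (4,4) = 3.
I is a freebie, which forces (5,1) = 1.
3 is placed in column 4, leaving (5,4) = 5.
Cage b needs sum 11; hence (2,3) = 5.
Cage g has sum 13; hence (4,3) = 4.
Cage g has sum 13, which forces (5,2) = 4.
Cage f needs sum 11, leaving (1,2) = 5.
Cage f has sum 11, so (1,3) = 1.
Cage c has sum 11, which forces (3,5) = 5.
Cage c needs sum 11; hence (5,5) = 3.
Cage d needs two cells with sum 5; hence (1,5) = 4.
The two cells of cage d must have sum 5, leaving (2,5) = 1.
The 4 cells of cage g must have sum 13; hence (3,3) = 3.
Column 5 now contains 1, which forces (4,5) = 2.
Row 5 now contains 3, which forces (5,3) = 2.
4 is placed in row 1, which forces (1,4) = 2.
The 3 cells of cage e must have sum 6, leaving (2,2) = 3.
Cage b has sum 11; hence (2,4) = 4.
The 3 cells of cage e must have sum 6; hence (3,2) = 2.
Cage c needs sum 11, leaving (3,4) = 1.
2 is placed in row 4, leaving (4,2) = 1.
Row 1 now contains 2, so (1,1) = 3.
3 is placed in row 2, leaving (2,1) = 2.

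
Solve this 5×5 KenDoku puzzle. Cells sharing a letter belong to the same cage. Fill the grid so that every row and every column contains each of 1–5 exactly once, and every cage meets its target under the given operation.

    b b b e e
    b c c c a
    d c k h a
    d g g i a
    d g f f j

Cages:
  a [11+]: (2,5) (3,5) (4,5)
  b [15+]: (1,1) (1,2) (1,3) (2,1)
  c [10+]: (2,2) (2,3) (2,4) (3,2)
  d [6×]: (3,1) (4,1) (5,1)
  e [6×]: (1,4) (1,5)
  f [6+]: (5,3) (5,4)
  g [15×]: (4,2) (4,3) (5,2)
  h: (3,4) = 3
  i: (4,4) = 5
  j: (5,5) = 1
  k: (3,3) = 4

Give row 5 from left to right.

K is a freebie; hence (3,3) = 4.
H is a freebie; hence (3,4) = 3.
Cage i is a single given cell; hence (4,4) = 5.
J is a freebie; hence (5,5) = 1.
3 is placed in column 4, so (1,4) = 2.
Cage e's pair has product 6, which forces (1,5) = 3.
Cage g has product 15; hence (5,2) = 5.
Cage f's pair has sum 6; hence (5,3) = 2.
Cage f needs two cells with sum 6, which forces (5,4) = 4.
The 4 cells of cage b must have sum 15; hence (1,3) = 5.
Cage b has sum 15, which forces (2,1) = 5.
Column 3 already has 5; hence (2,3) = 3.
4 is placed in column 4, so (2,4) = 1.
3 is placed in column 3, so (4,3) = 1.
Row 5 already has 2, leaving (5,1) = 3.
Row 2 already has 3; hence (2,2) = 4.
Row 2 now contains 4, leaving (2,5) = 2.
Cage d has product 6, so (3,1) = 1.
Cage c needs sum 10, which forces (3,2) = 2.
The 3 cells of cage a must have sum 11; hence (3,5) = 5.
Row 4 already has 1, which forces (4,1) = 2.
Row 4 already has 1, leaving (4,2) = 3.
Column 5 now contains 2, which forces (4,5) = 4.
Column 1 now contains 1, leaving (1,1) = 4.
4 is placed in column 2, leaving (1,2) = 1.
The full grid is 4 1 5 2 3 / 5 4 3 1 2 / 1 2 4 3 5 / 2 3 1 5 4 / 3 5 2 4 1.

3 5 2 4 1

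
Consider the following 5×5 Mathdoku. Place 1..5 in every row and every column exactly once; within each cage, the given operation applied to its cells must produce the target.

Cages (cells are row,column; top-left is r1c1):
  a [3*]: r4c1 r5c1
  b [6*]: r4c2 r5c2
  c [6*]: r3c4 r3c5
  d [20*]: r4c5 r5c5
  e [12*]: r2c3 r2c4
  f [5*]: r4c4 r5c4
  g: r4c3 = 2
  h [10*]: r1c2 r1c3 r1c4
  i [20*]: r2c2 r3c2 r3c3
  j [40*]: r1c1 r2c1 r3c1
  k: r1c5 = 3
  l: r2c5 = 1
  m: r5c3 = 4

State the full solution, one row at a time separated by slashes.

4 1 5 2 3 / 2 5 3 4 1 / 5 4 1 3 2 / 1 3 2 5 4 / 3 2 4 1 5

Cage k is a single given cell; hence r1c5 = 3.
Cage l is a single given cell, which forces r2c5 = 1.
3 is placed in column 5, which forces r3c5 = 2.
Cage g is a single given cell, which forces r4c3 = 2.
Cage m is given, which forces r5c3 = 4.
Row 5 now contains 4; hence r5c5 = 5.
4 is placed in column 3, which forces r2c3 = 3.
The two cells of cage e must have product 12, which forces r2c4 = 4.
Row 3 already has 2; hence r3c4 = 3.
2 is placed in row 4, leaving r4c2 = 3.
The two cells of cage f must have product 5; hence r4c4 = 5.
5 is placed in column 5, leaving r4c5 = 4.
Cage b's pair has product 6, which forces r5c2 = 2.
5 is placed in row 5; hence r5c4 = 1.
Column 4 now contains 1, which forces r1c4 = 2.
Row 2 already has 4, which forces r2c2 = 5.
Cage i has product 20, leaving r3c2 = 4.
Cage i needs product 20, leaving r3c3 = 1.
3 is placed in row 4, so r4c1 = 1.
Row 5 now contains 1; hence r5c1 = 3.
Cage j needs product 40, so r1c1 = 4.
5 is placed in column 2; hence r1c2 = 1.
1 is placed in column 3, which forces r1c3 = 5.
Row 2 already has 5, which forces r2c1 = 2.
Row 3 now contains 4, which forces r3c1 = 5.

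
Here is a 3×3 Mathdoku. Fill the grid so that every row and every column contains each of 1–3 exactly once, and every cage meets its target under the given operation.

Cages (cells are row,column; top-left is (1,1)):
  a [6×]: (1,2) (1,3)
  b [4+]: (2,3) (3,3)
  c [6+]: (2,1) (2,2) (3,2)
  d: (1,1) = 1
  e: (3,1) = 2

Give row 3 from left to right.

D is a freebie, leaving (1,1) = 1.
Cage e is a single given cell, which forces (3,1) = 2.
Column 1 now contains 2; hence (2,1) = 3.
Cage c has sum 6, leaving (2,2) = 2.
3 is placed in row 2, so (2,3) = 1.
Cage c has sum 6, so (3,2) = 1.
Column 3 now contains 1, so (3,3) = 3.
Column 2 already has 2, so (1,2) = 3.
3 is placed in column 3, which forces (1,3) = 2.
The full grid is 1 3 2 / 3 2 1 / 2 1 3.

2 1 3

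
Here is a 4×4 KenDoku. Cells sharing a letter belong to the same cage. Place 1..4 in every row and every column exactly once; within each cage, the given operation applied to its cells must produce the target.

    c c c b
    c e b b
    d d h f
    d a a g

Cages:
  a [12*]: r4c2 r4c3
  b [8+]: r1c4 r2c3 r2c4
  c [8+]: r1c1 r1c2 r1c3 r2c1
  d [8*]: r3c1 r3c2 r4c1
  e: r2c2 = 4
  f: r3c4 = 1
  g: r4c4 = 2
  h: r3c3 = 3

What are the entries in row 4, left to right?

Cage e is a single given cell, leaving r2c2 = 4.
Cage h is a single given cell, which forces r3c3 = 3.
Cage f is given, leaving r3c4 = 1.
Column 2 now contains 4, so r4c2 = 3.
Column 3 now contains 3; hence r4c3 = 4.
Cage g is a single given cell, so r4c4 = 2.
Cage b needs sum 8; hence r1c4 = 4.
Cage b needs sum 8, which forces r2c3 = 1.
Column 4 now contains 2; hence r2c4 = 3.
The 3 cells of cage d must have product 8, so r3c1 = 4.
Row 3 already has 1, which forces r3c2 = 2.
2 is placed in row 4, leaving r4c1 = 1.
4 is placed in row 1, which forces r1c1 = 3.
Column 2 now contains 2, so r1c2 = 1.
1 is placed in column 3, leaving r1c3 = 2.
Row 2 now contains 1, so r2c1 = 2.
The full grid is 3 1 2 4 / 2 4 1 3 / 4 2 3 1 / 1 3 4 2.

1 3 4 2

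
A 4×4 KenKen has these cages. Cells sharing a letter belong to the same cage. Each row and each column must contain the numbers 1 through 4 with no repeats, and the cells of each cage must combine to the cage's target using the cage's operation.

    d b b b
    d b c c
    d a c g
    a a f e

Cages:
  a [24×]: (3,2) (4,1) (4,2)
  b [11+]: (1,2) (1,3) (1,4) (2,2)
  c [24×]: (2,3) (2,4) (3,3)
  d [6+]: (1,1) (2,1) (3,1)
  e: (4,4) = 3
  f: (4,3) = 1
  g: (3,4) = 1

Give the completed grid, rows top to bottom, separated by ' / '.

Cage g is given; hence (3,4) = 1.
F is a freebie, so (4,3) = 1.
Cage e is a single given cell, so (4,4) = 3.
Cage a needs product 24, so (3,2) = 3.
The 3 cells of cage c must have product 24, leaving (2,3) = 3.
Row 3 now contains 3, so (3,1) = 2.
2 is placed in row 3; hence (3,3) = 4.
2 is placed in column 1; hence (4,1) = 4.
4 is placed in row 4; hence (4,2) = 2.
The 3 cells of cage d must have sum 6, which forces (1,1) = 3.
Cage b needs sum 11; hence (1,2) = 1.
4 is placed in column 3, which forces (1,3) = 2.
Cage b has sum 11, which forces (1,4) = 4.
Row 2 now contains 3, so (2,1) = 1.
Column 2 already has 2, leaving (2,2) = 4.
Cage c has product 24, so (2,4) = 2.

3 1 2 4 / 1 4 3 2 / 2 3 4 1 / 4 2 1 3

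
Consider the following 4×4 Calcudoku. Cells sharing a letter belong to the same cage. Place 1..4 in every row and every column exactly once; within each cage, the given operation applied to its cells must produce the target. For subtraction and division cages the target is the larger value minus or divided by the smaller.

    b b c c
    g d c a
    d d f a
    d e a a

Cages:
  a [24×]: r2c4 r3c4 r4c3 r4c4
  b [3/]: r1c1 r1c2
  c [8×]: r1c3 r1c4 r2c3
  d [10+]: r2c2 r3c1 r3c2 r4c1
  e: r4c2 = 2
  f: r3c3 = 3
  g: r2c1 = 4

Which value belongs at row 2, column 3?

1

Cage g is given, leaving r2c1 = 4.
Cage f is given, which forces r3c3 = 3.
Cage e is a single given cell; hence r4c2 = 2.
Cage d needs sum 10; hence r3c1 = 2.
The 4 cells of cage d must have sum 10; hence r3c2 = 4.
Row 3 now contains 4; hence r3c4 = 1.
The 4 cells of cage a must have product 24, leaving r2c4 = 2.
Cage a needs product 24; hence r4c3 = 4.
Cage a needs product 24; hence r4c4 = 3.
Cage c needs product 8; hence r1c3 = 2.
Column 4 now contains 2; hence r1c4 = 4.
Cage d needs sum 10, which forces r2c2 = 3.
Row 2 now contains 2, leaving r2c3 = 1.
Row 4 now contains 3, which forces r4c1 = 1.
1 is placed in column 1; hence r1c1 = 3.
3 is placed in column 2; hence r1c2 = 1.
Filled in: 3 1 2 4 / 4 3 1 2 / 2 4 3 1 / 1 2 4 3.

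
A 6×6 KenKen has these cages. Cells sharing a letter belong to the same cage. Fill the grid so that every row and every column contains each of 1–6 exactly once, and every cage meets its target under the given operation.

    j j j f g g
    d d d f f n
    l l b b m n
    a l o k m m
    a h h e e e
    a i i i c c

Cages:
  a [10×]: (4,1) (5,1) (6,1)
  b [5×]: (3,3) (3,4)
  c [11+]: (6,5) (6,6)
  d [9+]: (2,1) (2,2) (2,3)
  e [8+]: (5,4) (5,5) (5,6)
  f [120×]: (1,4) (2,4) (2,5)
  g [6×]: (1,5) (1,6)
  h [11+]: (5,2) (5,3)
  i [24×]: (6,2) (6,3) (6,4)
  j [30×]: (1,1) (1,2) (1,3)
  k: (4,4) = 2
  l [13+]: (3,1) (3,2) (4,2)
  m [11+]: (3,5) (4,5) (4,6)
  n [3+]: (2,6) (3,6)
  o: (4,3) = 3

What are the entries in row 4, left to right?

Cage o is given, so (4,3) = 3.
K is a freebie, so (4,4) = 2.
Row 1 needs a 4, and only (1,4) is open for it.
In row 6, 3 can only go at (6,4), so (6,4) = 3.
Row 6 needs a 1, and only (6,1) is open for it.
Column 1 already has 1, which forces (4,1) = 5.
Cage a needs product 10; hence (5,1) = 2.
Cage e has sum 8; hence (5,4) = 1.
Cage b's pair has product 5, which forces (3,3) = 1.
Column 4 already has 1, which forces (3,4) = 5.
Row 3 already has 1, leaving (3,6) = 2.
Column 4 already has 5, leaving (2,4) = 6.
Cage f has product 120, which forces (2,5) = 5.
2 is placed in column 6, which forces (2,6) = 1.
5 is placed in column 5, leaving (6,5) = 6.
6 is placed in row 6; hence (6,6) = 5.
Column 5 now contains 6, which forces (3,5) = 4.
Cage m needs sum 11, so (4,5) = 1.
Cage m needs sum 11, so (4,6) = 6.
Column 5 already has 4, which forces (5,5) = 3.
Row 5 now contains 3; hence (5,6) = 4.
Column 5 already has 1, so (1,5) = 2.
Column 6 now contains 6, which forces (1,6) = 3.
Row 4 now contains 6, which forces (4,2) = 4.
Column 2 now contains 4, leaving (6,2) = 2.
2 is placed in row 6, leaving (6,3) = 4.
Row 1 now contains 3; hence (1,1) = 6.
Cage j has product 30, so (1,2) = 1.
Row 1 now contains 2; hence (1,3) = 5.
Cage d needs sum 9, so (2,1) = 4.
Column 2 already has 2; hence (2,2) = 3.
4 is placed in column 3, which forces (2,3) = 2.
Column 1 already has 6, leaving (3,1) = 3.
Column 2 already has 3, so (3,2) = 6.
Column 2 already has 6, so (5,2) = 5.
Column 3 now contains 5; hence (5,3) = 6.
Filled in: 6 1 5 4 2 3 / 4 3 2 6 5 1 / 3 6 1 5 4 2 / 5 4 3 2 1 6 / 2 5 6 1 3 4 / 1 2 4 3 6 5.

5 4 3 2 1 6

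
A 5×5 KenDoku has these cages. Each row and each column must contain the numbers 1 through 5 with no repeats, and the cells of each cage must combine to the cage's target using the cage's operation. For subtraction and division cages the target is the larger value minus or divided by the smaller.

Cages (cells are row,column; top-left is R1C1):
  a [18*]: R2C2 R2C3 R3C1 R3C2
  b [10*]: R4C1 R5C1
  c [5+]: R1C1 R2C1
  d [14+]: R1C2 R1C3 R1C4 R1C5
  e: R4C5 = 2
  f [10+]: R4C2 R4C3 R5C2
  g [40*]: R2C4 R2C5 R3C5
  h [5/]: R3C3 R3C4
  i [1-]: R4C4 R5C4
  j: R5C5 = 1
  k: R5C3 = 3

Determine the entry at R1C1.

Cage e is given, which forces R4C5 = 2.
K is a freebie, leaving R5C3 = 3.
Cage j is a single given cell; hence R5C5 = 1.
Cage a has product 18, leaving R2C2 = 3.
Cage g has product 40, leaving R2C4 = 2.
Cage a needs product 18, which forces R3C1 = 3.
Row 4 already has 2; hence R4C1 = 5.
The two cells of cage b must have product 10, so R5C1 = 2.
2 is placed in row 2, which forces R2C3 = 1.
Cage a has product 18; hence R3C2 = 2.
1 is placed in column 3, which forces R3C3 = 5.
Row 3 already has 5, so R3C4 = 1.
Row 3 already has 5, leaving R3C5 = 4.
1 is placed in column 3, leaving R4C3 = 4.
4 is placed in row 4, which forces R4C4 = 3.
The 3 cells of cage f must have sum 10, so R5C2 = 5.
Row 5 now contains 5, leaving R5C4 = 4.
Cage c needs two cells with sum 5; hence R1C1 = 1.
Column 2 now contains 5; hence R1C2 = 4.
Column 3 already has 4, leaving R1C3 = 2.
Column 4 already has 4; hence R1C4 = 5.
The 4 cells of cage d must have sum 14, so R1C5 = 3.
Row 2 now contains 1, which forces R2C1 = 4.
4 is placed in column 5; hence R2C5 = 5.
4 is placed in row 4, which forces R4C2 = 1.
The full grid is 1 4 2 5 3 / 4 3 1 2 5 / 3 2 5 1 4 / 5 1 4 3 2 / 2 5 3 4 1.

1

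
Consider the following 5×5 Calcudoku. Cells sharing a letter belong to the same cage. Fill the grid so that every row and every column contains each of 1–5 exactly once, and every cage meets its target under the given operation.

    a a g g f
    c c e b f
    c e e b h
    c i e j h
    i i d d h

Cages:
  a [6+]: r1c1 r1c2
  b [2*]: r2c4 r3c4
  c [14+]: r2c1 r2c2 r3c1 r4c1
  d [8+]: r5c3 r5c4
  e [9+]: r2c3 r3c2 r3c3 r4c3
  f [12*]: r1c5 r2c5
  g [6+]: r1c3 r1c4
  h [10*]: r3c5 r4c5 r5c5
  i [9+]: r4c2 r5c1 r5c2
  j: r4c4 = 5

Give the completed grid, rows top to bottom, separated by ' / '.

1 5 2 4 3 / 5 2 3 1 4 / 3 1 4 2 5 / 4 3 1 5 2 / 2 4 5 3 1

Cage j is given, which forces r4c4 = 5.
Column 4 now contains 5, which forces r5c4 = 3.
Row 5 now contains 3, so r5c3 = 5.
Cage h needs product 10, leaving r3c5 = 5.
Row 1 needs a 3, and only r1c5 is open for it.
Column 5 now contains 3; hence r2c5 = 4.
The only place for 1 in column 1 is r1c1.
Cage a's pair has sum 6; hence r1c2 = 5.
The 4 cells of cage c must have sum 14, so r2c1 = 5.
The only place for 4 in column 4 is r1c4.
4 is placed in row 1, which forces r1c3 = 2.
Cage e has sum 9, leaving r3c2 = 1.
Row 3 already has 1; hence r3c4 = 2.
Column 4 already has 2, so r2c4 = 1.
Cage i has sum 9, leaving r4c2 = 3.
Column 2 now contains 3, so r2c2 = 2.
Row 2 now contains 1, leaving r2c3 = 3.
Cage c needs sum 14, which forces r3c1 = 3.
Cage e has sum 9; hence r3c3 = 4.
The 4 cells of cage c must have sum 14, leaving r4c1 = 4.
Cage e needs sum 9, so r4c3 = 1.
1 is placed in row 4, which forces r4c5 = 2.
Column 1 now contains 4, which forces r5c1 = 2.
Column 2 now contains 2, so r5c2 = 4.
Column 5 now contains 2, so r5c5 = 1.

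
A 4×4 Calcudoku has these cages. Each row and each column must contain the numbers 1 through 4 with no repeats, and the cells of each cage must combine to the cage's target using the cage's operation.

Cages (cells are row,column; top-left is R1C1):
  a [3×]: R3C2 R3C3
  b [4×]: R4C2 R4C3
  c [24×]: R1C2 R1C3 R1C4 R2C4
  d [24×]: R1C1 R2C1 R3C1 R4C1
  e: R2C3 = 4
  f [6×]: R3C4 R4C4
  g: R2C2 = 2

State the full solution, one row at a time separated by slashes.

Cage g is a single given cell, so R2C2 = 2.
Cage e is a single given cell, so R2C3 = 4.
Column 3 already has 4; hence R4C3 = 1.
Cage a's pair has product 3, which forces R3C2 = 1.
Column 3 now contains 1, so R3C3 = 3.
Row 3 already has 3; hence R3C4 = 2.
Row 4 now contains 1, which forces R4C2 = 4.
Column 4 now contains 2; hence R4C4 = 3.
Column 2 now contains 4, so R1C2 = 3.
Column 3 now contains 3, so R1C3 = 2.
Cage c has product 24, so R1C4 = 4.
Column 4 now contains 3, so R2C4 = 1.
Row 3 already has 2, so R3C1 = 4.
3 is placed in row 4, which forces R4C1 = 2.
3 is placed in row 1, which forces R1C1 = 1.
Row 2 now contains 1, leaving R2C1 = 3.

1 3 2 4 / 3 2 4 1 / 4 1 3 2 / 2 4 1 3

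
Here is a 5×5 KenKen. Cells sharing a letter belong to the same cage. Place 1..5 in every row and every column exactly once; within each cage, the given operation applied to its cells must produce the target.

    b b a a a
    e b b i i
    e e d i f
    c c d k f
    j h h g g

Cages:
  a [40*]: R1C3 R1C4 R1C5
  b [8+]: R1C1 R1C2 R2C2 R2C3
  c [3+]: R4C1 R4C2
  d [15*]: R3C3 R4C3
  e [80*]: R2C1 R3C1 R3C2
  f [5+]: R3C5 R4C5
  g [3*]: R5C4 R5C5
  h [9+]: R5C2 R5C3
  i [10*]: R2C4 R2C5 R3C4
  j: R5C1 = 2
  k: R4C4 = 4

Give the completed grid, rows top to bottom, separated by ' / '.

3 1 2 5 4 / 4 3 1 2 5 / 5 4 3 1 2 / 1 2 5 4 3 / 2 5 4 3 1

The 3 cells of cage e must have product 80, which forces R2C1 = 4.
Cage e has product 80, so R3C1 = 5.
The 3 cells of cage e must have product 80; hence R3C2 = 4.
Row 3 already has 5, which forces R3C3 = 3.
3 is placed in column 3; hence R4C3 = 5.
Cage k is given; hence R4C4 = 4.
J is a freebie, which forces R5C1 = 2.
Column 2 now contains 4, leaving R5C2 = 5.
5 is placed in column 3, leaving R5C3 = 4.
Column 3 already has 4; hence R1C3 = 2.
Cage a needs product 40, so R1C4 = 5.
Cage a has product 40, leaving R1C5 = 4.
Column 3 now contains 2, which forces R2C3 = 1.
Row 2 already has 1; hence R2C4 = 2.
Row 2 now contains 2, leaving R2C5 = 5.
2 is placed in column 4, which forces R3C4 = 1.
Cage f's pair has sum 5, leaving R3C5 = 2.
Column 1 now contains 2, so R4C1 = 1.
Cage c's pair has sum 3; hence R4C2 = 2.
The two cells of cage f must have sum 5, so R4C5 = 3.
Column 4 already has 1, leaving R5C4 = 3.
Column 5 already has 3, so R5C5 = 1.
Column 1 now contains 1, so R1C1 = 3.
Row 1 already has 2, which forces R1C2 = 1.
Row 2 already has 1; hence R2C2 = 3.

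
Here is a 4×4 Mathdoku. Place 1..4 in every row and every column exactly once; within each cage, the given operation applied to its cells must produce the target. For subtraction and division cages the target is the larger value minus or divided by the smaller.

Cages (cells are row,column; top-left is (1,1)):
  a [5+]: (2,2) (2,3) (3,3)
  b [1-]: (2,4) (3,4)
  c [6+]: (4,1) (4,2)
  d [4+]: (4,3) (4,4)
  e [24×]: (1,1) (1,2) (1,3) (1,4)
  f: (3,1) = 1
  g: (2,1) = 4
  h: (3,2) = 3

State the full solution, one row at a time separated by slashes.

3 1 4 2 / 4 2 1 3 / 1 3 2 4 / 2 4 3 1

G is a freebie, leaving (2,1) = 4.
Cage f is a single given cell, so (3,1) = 1.
Cage h is a single given cell, leaving (3,2) = 3.
Row 3 now contains 1; hence (3,3) = 2.
Row 3 already has 2; hence (3,4) = 4.
Column 1 already has 4, leaving (4,1) = 2.
Row 4 now contains 2, so (4,2) = 4.
2 is placed in column 1, which forces (1,1) = 3.
Cage e needs product 24, so (1,3) = 4.
Cage a has sum 5, so (2,2) = 2.
The 3 cells of cage a must have sum 5, which forces (2,3) = 1.
The two cells of cage b must have difference 1, so (2,4) = 3.
1 is placed in column 3, leaving (4,3) = 3.
Column 4 now contains 3; hence (4,4) = 1.
Column 2 now contains 2; hence (1,2) = 1.
Column 4 already has 1; hence (1,4) = 2.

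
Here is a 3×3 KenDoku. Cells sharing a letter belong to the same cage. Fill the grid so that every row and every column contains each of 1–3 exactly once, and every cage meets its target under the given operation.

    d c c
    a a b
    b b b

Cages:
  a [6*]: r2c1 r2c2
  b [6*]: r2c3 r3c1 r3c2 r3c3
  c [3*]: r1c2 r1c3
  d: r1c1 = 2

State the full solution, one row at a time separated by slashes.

2 1 3 / 3 2 1 / 1 3 2

Cage d is given, leaving r1c1 = 2.
2 is placed in column 1, which forces r2c1 = 3.
Row 2 now contains 3; hence r2c2 = 2.
The 4 cells of cage b must have product 6, which forces r2c3 = 1.
Column 1 now contains 3, so r3c1 = 1.
Row 3 now contains 1; hence r3c2 = 3.
Row 3 already has 3, so r3c3 = 2.
Column 2 already has 3, which forces r1c2 = 1.
Column 3 now contains 1, so r1c3 = 3.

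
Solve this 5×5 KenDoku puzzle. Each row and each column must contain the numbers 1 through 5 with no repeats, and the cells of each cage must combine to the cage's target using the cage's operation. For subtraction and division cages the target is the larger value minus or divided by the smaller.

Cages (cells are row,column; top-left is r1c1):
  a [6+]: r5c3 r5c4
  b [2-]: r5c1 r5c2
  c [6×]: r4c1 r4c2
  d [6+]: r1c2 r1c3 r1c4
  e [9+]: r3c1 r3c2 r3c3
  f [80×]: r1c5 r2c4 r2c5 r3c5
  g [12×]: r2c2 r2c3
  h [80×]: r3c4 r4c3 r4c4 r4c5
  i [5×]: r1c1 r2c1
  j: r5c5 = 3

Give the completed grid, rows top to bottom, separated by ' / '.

5 1 2 3 4 / 1 4 3 2 5 / 3 5 1 4 2 / 2 3 4 5 1 / 4 2 5 1 3

Cage j is a single given cell; hence r5c5 = 3.
Row 1 needs a 4, and only r1c5 is open for it.
The only place for 5 in row 1 is r1c1.
Column 1 now contains 5, so r2c1 = 1.
Row 2 already has 1, leaving r2c5 = 5.
In row 2, 2 can only go at r2c4, so r2c4 = 2.
2 is placed in column 4, so r3c4 = 4.
The 4 cells of cage f must have product 80; hence r3c5 = 2.
Cage h needs product 80, which forces r4c3 = 4.
Cage h needs product 80, which forces r4c4 = 5.
The 4 cells of cage h must have product 80, so r4c5 = 1.
5 is placed in column 4, leaving r5c4 = 1.
Column 4 already has 1; hence r1c4 = 3.
Cage g's pair has product 12, so r2c2 = 4.
Column 3 already has 4, which forces r2c3 = 3.
Row 3 now contains 2, leaving r3c1 = 3.
3 is placed in column 1, which forces r4c1 = 2.
2 is placed in row 4, which forces r4c2 = 3.
2 is placed in column 1, leaving r5c1 = 4.
Column 2 already has 4, so r5c2 = 2.
Cage a needs two cells with sum 6; hence r5c3 = 5.
2 is placed in column 2, which forces r1c2 = 1.
Cage d needs sum 6, leaving r1c3 = 2.
The 3 cells of cage e must have sum 9, which forces r3c2 = 5.
Column 3 already has 5, so r3c3 = 1.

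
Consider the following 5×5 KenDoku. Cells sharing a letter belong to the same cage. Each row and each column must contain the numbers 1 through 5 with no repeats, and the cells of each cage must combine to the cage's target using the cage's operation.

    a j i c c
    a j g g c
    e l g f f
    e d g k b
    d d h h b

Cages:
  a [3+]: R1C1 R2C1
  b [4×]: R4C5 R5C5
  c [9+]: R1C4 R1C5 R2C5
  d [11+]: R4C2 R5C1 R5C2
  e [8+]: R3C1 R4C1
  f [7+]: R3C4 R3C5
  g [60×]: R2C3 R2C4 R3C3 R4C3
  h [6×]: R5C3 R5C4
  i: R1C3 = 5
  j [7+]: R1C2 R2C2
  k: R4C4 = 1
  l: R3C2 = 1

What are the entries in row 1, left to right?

Cage i is a single given cell, which forces R1C3 = 5.
Cage l is a single given cell, leaving R3C2 = 1.
Cage k is given, which forces R4C4 = 1.
Row 4 now contains 1; hence R4C5 = 4.
Column 5 now contains 4, leaving R5C5 = 1.
Cage c has sum 9; hence R1C4 = 4.
Cage g needs product 60; hence R2C3 = 1.
Cage g has product 60, which forces R2C4 = 5.
The 4 cells of cage g must have product 60, so R3C3 = 4.
Column 4 already has 5, which forces R3C4 = 2.
The 4 cells of cage g must have product 60, which forces R4C3 = 3.
Column 3 now contains 3, leaving R5C3 = 2.
2 is placed in column 4, so R5C4 = 3.
Cage a needs two cells with sum 3, which forces R1C1 = 1.
Cage j needs two cells with sum 7, which forces R1C2 = 3.
Row 1 now contains 3, so R1C5 = 2.
1 is placed in row 2, which forces R2C1 = 2.
Cage j's pair has sum 7; hence R2C2 = 4.
Column 5 already has 2, so R2C5 = 3.
Cage e needs two cells with sum 8; hence R3C1 = 3.
Cage f needs two cells with sum 7, so R3C5 = 5.
Row 4 already has 3, which forces R4C1 = 5.
The 3 cells of cage d must have sum 11, so R4C2 = 2.
5 is placed in column 1; hence R5C1 = 4.
Column 2 already has 4; hence R5C2 = 5.
Completed grid: 1 3 5 4 2 / 2 4 1 5 3 / 3 1 4 2 5 / 5 2 3 1 4 / 4 5 2 3 1.

1 3 5 4 2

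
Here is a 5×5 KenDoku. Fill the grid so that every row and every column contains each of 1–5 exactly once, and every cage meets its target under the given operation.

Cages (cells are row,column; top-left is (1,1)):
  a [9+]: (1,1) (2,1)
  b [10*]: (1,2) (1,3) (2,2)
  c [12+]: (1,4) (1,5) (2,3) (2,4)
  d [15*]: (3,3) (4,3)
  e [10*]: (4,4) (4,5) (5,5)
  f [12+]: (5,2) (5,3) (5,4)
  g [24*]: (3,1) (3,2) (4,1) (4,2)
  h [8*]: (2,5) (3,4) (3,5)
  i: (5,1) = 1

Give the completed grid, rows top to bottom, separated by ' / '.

Cage i is given, leaving (5,1) = 1.
Row 3 needs a 5, and only (3,3) is open for it.
Column 3 already has 5, so (4,3) = 3.
3 is placed in column 3, so (5,3) = 4.
The only place for 3 in row 2 is (2,4).
The 3 cells of cage f must have sum 12, leaving (5,2) = 3.
Column 4 already has 3, leaving (5,4) = 5.
5 is placed in row 5; hence (5,5) = 2.
Cage c has sum 12, leaving (2,3) = 2.
Cage g has product 24, which forces (3,1) = 3.
Cage h needs product 8, which forces (3,4) = 2.
The 3 cells of cage e must have product 10; hence (4,4) = 1.
The 3 cells of cage e must have product 10, which forces (4,5) = 5.
The 3 cells of cage b must have product 10; hence (1,2) = 2.
Column 3 already has 2, which forces (1,3) = 1.
Column 4 already has 2, so (1,4) = 4.
5 is placed in column 5, leaving (1,5) = 3.
Cage b has product 10, which forces (2,2) = 5.
Cage g needs product 24, leaving (3,2) = 1.
1 is placed in row 3, leaving (3,5) = 4.
Column 2 now contains 2, which forces (4,2) = 4.
4 is placed in row 1, leaving (1,1) = 5.
5 is placed in row 2, leaving (2,1) = 4.
4 is placed in column 5, so (2,5) = 1.
4 is placed in row 4; hence (4,1) = 2.

5 2 1 4 3 / 4 5 2 3 1 / 3 1 5 2 4 / 2 4 3 1 5 / 1 3 4 5 2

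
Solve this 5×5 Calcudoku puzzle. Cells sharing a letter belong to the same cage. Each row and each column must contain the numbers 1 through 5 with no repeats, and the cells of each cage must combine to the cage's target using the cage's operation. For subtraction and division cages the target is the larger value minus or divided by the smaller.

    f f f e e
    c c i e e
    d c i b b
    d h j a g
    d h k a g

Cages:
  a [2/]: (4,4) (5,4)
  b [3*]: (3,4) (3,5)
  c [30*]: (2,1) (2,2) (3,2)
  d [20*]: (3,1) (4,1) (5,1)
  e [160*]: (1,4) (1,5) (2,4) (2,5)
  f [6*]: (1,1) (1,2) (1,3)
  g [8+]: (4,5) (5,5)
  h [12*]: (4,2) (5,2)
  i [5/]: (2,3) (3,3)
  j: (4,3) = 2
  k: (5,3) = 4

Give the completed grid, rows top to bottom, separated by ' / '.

Cage j is a single given cell; hence (4,3) = 2.
Cage k is given; hence (5,3) = 4.
The two cells of cage h must have product 12, so (4,2) = 4.
4 is placed in row 4, so (4,4) = 1.
4 is placed in row 5; hence (5,2) = 3.
The two cells of cage a must have quotient 2, leaving (5,4) = 2.
Row 5 now contains 3, which forces (5,5) = 5.
The 3 cells of cage c must have product 30, so (2,1) = 3.
Cage d needs product 20, so (3,1) = 4.
1 is placed in column 4; hence (3,4) = 3.
The two cells of cage b must have product 3, leaving (3,5) = 1.
Row 4 now contains 1, which forces (4,1) = 5.
Column 5 now contains 5, which forces (4,5) = 3.
5 is placed in row 5, which forces (5,1) = 1.
Column 1 now contains 1, leaving (1,1) = 2.
Cage f has product 6, leaving (1,2) = 1.
Cage f has product 6; hence (1,3) = 3.
Row 1 now contains 2, leaving (1,5) = 4.
The two cells of cage i must have quotient 5, which forces (2,3) = 1.
4 is placed in column 5, leaving (2,5) = 2.
Row 3 now contains 1; hence (3,3) = 5.
Row 1 already has 4, which forces (1,4) = 5.
2 is placed in row 2; hence (2,2) = 5.
Cage e needs product 160, which forces (2,4) = 4.
5 is placed in row 3, so (3,2) = 2.

2 1 3 5 4 / 3 5 1 4 2 / 4 2 5 3 1 / 5 4 2 1 3 / 1 3 4 2 5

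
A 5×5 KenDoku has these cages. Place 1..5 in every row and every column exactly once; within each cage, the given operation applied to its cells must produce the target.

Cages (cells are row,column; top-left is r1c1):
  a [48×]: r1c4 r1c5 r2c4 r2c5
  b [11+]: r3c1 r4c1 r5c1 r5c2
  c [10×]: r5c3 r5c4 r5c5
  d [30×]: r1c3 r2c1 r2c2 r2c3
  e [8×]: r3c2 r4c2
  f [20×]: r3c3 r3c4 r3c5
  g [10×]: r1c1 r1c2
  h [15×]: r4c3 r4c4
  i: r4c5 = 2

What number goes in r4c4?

3

Cage i is a single given cell, so r4c5 = 2.
Cage e's pair has product 8, which forces r3c2 = 2.
2 is placed in row 4, leaving r4c2 = 4.
Cage g's pair has product 10, so r1c1 = 2.
2 is placed in column 2, which forces r1c2 = 5.
The 4 cells of cage d must have product 30, leaving r2c1 = 5.
The 4 cells of cage d must have product 30, which forces r2c3 = 2.
Cage b needs sum 11, which forces r5c2 = 3.
Cage c needs product 10; hence r5c4 = 2.
The 4 cells of cage d must have product 30, which forces r1c3 = 3.
3 is placed in column 2, which forces r2c2 = 1.
3 is placed in column 3; hence r4c3 = 5.
Row 4 now contains 5, which forces r4c4 = 3.
5 is placed in column 3, leaving r5c3 = 1.
Row 5 now contains 1, leaving r5c5 = 5.
The 4 cells of cage a must have product 48, so r1c4 = 1.
Cage a needs product 48, leaving r1c5 = 4.
Column 4 now contains 3, leaving r2c4 = 4.
The 4 cells of cage a must have product 48, leaving r2c5 = 3.
Cage b has sum 11, so r3c1 = 3.
1 is placed in column 3, which forces r3c3 = 4.
Cage f has product 20; hence r3c4 = 5.
Cage f needs product 20, so r3c5 = 1.
Row 4 now contains 3; hence r4c1 = 1.
Row 5 now contains 1, which forces r5c1 = 4.
The full grid is 2 5 3 1 4 / 5 1 2 4 3 / 3 2 4 5 1 / 1 4 5 3 2 / 4 3 1 2 5.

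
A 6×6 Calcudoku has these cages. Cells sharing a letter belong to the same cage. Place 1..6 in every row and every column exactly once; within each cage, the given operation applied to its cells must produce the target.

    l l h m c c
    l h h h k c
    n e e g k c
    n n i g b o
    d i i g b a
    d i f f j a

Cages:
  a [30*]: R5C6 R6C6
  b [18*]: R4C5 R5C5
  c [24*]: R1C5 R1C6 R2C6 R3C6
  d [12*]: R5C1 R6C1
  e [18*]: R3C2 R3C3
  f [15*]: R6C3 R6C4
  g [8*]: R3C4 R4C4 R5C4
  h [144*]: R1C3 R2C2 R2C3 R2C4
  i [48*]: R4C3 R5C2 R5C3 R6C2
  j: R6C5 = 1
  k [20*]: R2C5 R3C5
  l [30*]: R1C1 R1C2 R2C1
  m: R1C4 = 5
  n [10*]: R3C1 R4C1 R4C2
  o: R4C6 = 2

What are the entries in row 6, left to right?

Cage m is a single given cell, so R1C4 = 5.
Cage o is a single given cell, which forces R4C6 = 2.
Column 4 now contains 5, which forces R6C4 = 3.
Cage j is a single given cell, so R6C5 = 1.
Cage c has product 24; hence R1C5 = 2.
Cage l needs product 30; hence R2C1 = 5.
Row 2 already has 5, which forces R2C5 = 4.
The 3 cells of cage n must have product 10, leaving R3C1 = 2.
Column 5 now contains 4, so R3C5 = 5.
5 is placed in column 1, leaving R4C1 = 1.
Row 4 now contains 1, leaving R4C2 = 5.
Row 4 now contains 1, so R4C4 = 4.
Row 6 now contains 3, which forces R6C3 = 5.
Row 6 already has 5, so R6C6 = 6.
Cage l has product 30; hence R1C1 = 6.
The 3 cells of cage l must have product 30, so R1C2 = 1.
Cage h needs product 144, leaving R1C3 = 4.
Row 1 now contains 4, leaving R1C6 = 3.
Column 6 now contains 3; hence R2C6 = 1.
4 is placed in column 4, so R3C4 = 1.
Column 6 already has 1, which forces R3C6 = 4.
Cage d's pair has product 12; hence R5C1 = 3.
The 3 cells of cage g must have product 8, leaving R5C4 = 2.
Row 5 already has 3, so R5C5 = 6.
Column 6 now contains 6; hence R5C6 = 5.
6 is placed in row 6, leaving R6C1 = 4.
Row 6 now contains 4; hence R6C2 = 2.
Cage h needs product 144, which forces R2C2 = 3.
Cage h has product 144, so R2C3 = 2.
Column 4 now contains 2; hence R2C4 = 6.
Column 2 already has 3; hence R3C2 = 6.
6 is placed in row 3; hence R3C3 = 3.
The 4 cells of cage i must have product 48, leaving R4C3 = 6.
Column 5 now contains 6, leaving R4C5 = 3.
Row 5 already has 2, leaving R5C2 = 4.
Row 5 already has 2; hence R5C3 = 1.
Completed grid: 6 1 4 5 2 3 / 5 3 2 6 4 1 / 2 6 3 1 5 4 / 1 5 6 4 3 2 / 3 4 1 2 6 5 / 4 2 5 3 1 6.

4 2 5 3 1 6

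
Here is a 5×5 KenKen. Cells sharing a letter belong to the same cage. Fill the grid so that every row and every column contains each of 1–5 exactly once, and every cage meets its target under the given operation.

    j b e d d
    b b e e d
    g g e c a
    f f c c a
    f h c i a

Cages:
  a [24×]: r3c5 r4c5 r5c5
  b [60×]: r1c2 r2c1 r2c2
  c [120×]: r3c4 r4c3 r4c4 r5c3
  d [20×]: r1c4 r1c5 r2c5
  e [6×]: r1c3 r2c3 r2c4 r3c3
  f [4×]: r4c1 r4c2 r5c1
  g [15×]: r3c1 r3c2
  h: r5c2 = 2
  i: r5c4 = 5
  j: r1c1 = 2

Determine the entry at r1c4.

Cage j is given, so r1c1 = 2.
Cage e needs product 6, so r2c4 = 1.
Column 1 already has 2, so r5c1 = 1.
Cage h is a single given cell, which forces r5c2 = 2.
Cage i is given, so r5c4 = 5.
5 is placed in column 4, so r1c4 = 4.
Cage d needs product 20, so r1c5 = 1.
The 3 cells of cage d must have product 20; hence r2c5 = 5.
Column 1 already has 1, leaving r4c1 = 4.
Column 2 already has 2, leaving r4c2 = 1.
Cage c needs product 120; hence r4c3 = 5.
Cage b has product 60, so r1c2 = 5.
Row 1 now contains 1, so r1c3 = 3.
Column 1 already has 4, leaving r2c1 = 3.
Cage b has product 60, so r2c2 = 4.
Cage e needs product 6, which forces r2c3 = 2.
3 is placed in column 1; hence r3c1 = 5.
5 is placed in column 2, which forces r3c2 = 3.
Cage e needs product 6, leaving r3c3 = 1.
Row 3 now contains 3, so r3c4 = 2.
2 is placed in row 3, leaving r3c5 = 4.
2 is placed in column 4; hence r4c4 = 3.
Row 4 now contains 3, so r4c5 = 2.
The 4 cells of cage c must have product 120; hence r5c3 = 4.
Column 5 now contains 4, so r5c5 = 3.
Completed grid: 2 5 3 4 1 / 3 4 2 1 5 / 5 3 1 2 4 / 4 1 5 3 2 / 1 2 4 5 3.

4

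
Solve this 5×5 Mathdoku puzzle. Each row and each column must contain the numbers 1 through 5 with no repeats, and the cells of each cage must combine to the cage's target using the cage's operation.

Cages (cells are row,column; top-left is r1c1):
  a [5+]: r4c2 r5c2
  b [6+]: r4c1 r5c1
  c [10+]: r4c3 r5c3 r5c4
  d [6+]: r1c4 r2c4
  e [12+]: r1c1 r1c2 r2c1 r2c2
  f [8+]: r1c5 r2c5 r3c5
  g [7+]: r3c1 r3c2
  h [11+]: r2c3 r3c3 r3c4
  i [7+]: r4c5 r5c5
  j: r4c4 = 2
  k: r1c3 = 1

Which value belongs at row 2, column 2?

K is a freebie, so r1c3 = 1.
Cage j is given; hence r4c4 = 2.
The two cells of cage d must have sum 6, so r1c4 = 5.
The two cells of cage d must have sum 6, so r2c4 = 1.
The 3 cells of cage f must have sum 8, leaving r3c5 = 1.
The only place for 5 in row 5 is r5c1.
Cage b needs two cells with sum 6, which forces r4c1 = 1.
Row 5 needs a 1, and only r5c2 is open for it.
Cage a's pair has sum 5, so r4c2 = 4.
Cage c has sum 10, leaving r5c4 = 3.
Column 4 now contains 3, so r3c4 = 4.
Row 3 already has 4, which forces r3c1 = 2.
Cage g needs two cells with sum 7, so r3c2 = 5.
Row 3 already has 5, so r3c3 = 3.
Column 3 already has 3, so r4c3 = 5.
5 is placed in row 4, leaving r4c5 = 3.
Cage f needs sum 8, leaving r1c5 = 2.
The 3 cells of cage h must have sum 11, which forces r2c3 = 4.
The 3 cells of cage f must have sum 8, which forces r2c5 = 5.
Cage c needs sum 10, which forces r5c3 = 2.
Cage i's pair has sum 7; hence r5c5 = 4.
The 4 cells of cage e must have sum 12, which forces r1c1 = 4.
Row 1 now contains 2; hence r1c2 = 3.
Row 2 now contains 4; hence r2c1 = 3.
The 4 cells of cage e must have sum 12, leaving r2c2 = 2.
Filled in: 4 3 1 5 2 / 3 2 4 1 5 / 2 5 3 4 1 / 1 4 5 2 3 / 5 1 2 3 4.

2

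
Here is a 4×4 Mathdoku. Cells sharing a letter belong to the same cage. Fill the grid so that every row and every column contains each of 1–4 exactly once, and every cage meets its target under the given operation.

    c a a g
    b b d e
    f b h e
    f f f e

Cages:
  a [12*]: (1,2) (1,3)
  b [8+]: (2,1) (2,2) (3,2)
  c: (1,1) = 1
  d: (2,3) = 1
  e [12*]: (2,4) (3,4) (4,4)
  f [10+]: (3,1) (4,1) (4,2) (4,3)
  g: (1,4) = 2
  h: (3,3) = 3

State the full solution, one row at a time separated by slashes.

1 3 4 2 / 2 4 1 3 / 4 2 3 1 / 3 1 2 4

C is a freebie, so (1,1) = 1.
Cage g is given, which forces (1,4) = 2.
D is a freebie, leaving (2,3) = 1.
H is a freebie; hence (3,3) = 3.
Cage a's pair has product 12, so (1,2) = 3.
3 is placed in column 3; hence (1,3) = 4.
3 is placed in column 2, leaving (2,2) = 4.
Row 2 now contains 4; hence (2,4) = 3.
The 4 cells of cage f must have sum 10; hence (4,1) = 3.
The 4 cells of cage f must have sum 10, so (4,2) = 1.
Column 3 already has 4, leaving (4,3) = 2.
Row 4 now contains 1; hence (4,4) = 4.
3 is placed in row 2; hence (2,1) = 2.
Cage f has sum 10, leaving (3,1) = 4.
1 is placed in column 2, so (3,2) = 2.
Column 4 now contains 4, so (3,4) = 1.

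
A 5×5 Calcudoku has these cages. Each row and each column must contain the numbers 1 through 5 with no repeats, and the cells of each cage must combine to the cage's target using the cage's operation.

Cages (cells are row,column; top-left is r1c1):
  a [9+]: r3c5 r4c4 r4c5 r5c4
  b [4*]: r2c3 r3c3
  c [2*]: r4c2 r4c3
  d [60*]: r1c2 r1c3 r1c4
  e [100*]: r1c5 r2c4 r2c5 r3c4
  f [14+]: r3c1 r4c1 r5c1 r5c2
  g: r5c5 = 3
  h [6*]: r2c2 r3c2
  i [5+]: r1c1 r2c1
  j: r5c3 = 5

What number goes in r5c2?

4

Cage j is a single given cell, so r5c3 = 5.
Cage g is given, which forces r5c5 = 3.
Column 2 needs a 1, and only r4c2 is open for it.
1 is placed in row 4, leaving r4c3 = 2.
Cage a has sum 9, which forces r3c5 = 1.
The 4 cells of cage a must have sum 9, leaving r4c4 = 3.
The 4 cells of cage a must have sum 9, which forces r4c5 = 4.
The 4 cells of cage a must have sum 9, so r5c4 = 1.
Cage b needs two cells with product 4, leaving r2c3 = 1.
Cage f has sum 14, which forces r3c1 = 3.
3 is placed in row 3, which forces r3c2 = 2.
Row 3 now contains 1; hence r3c3 = 4.
Row 3 already has 2; hence r3c4 = 5.
Row 4 already has 4, so r4c1 = 5.
Column 2 already has 2, which forces r5c2 = 4.
The two cells of cage i must have sum 5, which forces r1c1 = 1.
Cage d needs product 60, leaving r1c2 = 5.
4 is placed in column 3, so r1c3 = 3.
5 is placed in column 4, leaving r1c4 = 4.
The 4 cells of cage e must have product 100, so r1c5 = 2.
Cage i needs two cells with sum 5, so r2c1 = 4.
Column 2 already has 2; hence r2c2 = 3.
5 is placed in column 4; hence r2c4 = 2.
The 4 cells of cage e must have product 100, leaving r2c5 = 5.
Row 5 already has 4, leaving r5c1 = 2.
Filled in: 1 5 3 4 2 / 4 3 1 2 5 / 3 2 4 5 1 / 5 1 2 3 4 / 2 4 5 1 3.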